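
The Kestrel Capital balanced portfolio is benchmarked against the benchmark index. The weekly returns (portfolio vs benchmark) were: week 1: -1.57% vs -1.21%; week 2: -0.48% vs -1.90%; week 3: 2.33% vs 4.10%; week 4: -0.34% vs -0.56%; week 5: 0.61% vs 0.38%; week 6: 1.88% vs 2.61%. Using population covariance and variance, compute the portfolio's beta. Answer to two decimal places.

0.60

r̄p = 0.4050%,  r̄m = 0.5700%
Cov = Σ(rp − r̄p)(rm − r̄m) / 6 = 2.7181
Var(rm) = Σ(rm − r̄m)² / 6 = 4.5341
β = Cov / Var = 2.7181 / 4.5341 = 0.5995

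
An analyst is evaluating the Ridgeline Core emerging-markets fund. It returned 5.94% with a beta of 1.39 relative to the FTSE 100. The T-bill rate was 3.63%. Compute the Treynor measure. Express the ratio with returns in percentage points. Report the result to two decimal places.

Treynor = (Rp − Rf) / β = (5.94% − 3.63%) / 1.39 = 2.31 / 1.39 = 1.6619

1.66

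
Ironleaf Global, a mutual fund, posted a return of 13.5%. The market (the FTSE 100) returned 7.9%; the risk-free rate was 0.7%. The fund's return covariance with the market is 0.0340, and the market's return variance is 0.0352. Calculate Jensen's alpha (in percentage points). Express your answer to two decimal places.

β = Cov / Var = 0.0340 / 0.0352 = 0.9659
E[R] = Rf + β(Rm − Rf) = 0.7% + 0.9659 × (7.9% − 0.7%) = 7.6545%
α = Rp − E[R] = 13.5% − 7.6545% = 5.8455

5.85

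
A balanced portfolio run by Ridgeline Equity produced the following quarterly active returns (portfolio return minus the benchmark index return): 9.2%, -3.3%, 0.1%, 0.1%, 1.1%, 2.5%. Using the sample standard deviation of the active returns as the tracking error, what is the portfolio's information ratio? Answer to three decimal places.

r̄ = (9.2 − 3.3 + 0.1 + 0.1 + 1.1 + 2.5) / 6 = 9.70 / 6 = 1.6167%
Σ(r − r̄)² = 87.3283; sample σ = √(87.3283/5) = 4.1792%
IR = r̄ / tracking error = 1.6167 / 4.1792 = 0.3868

0.387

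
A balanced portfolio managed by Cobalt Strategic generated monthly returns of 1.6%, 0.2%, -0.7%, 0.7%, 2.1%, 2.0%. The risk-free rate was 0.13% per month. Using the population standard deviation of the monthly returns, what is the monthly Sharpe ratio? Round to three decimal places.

0.840

Mean return r̄ = 5.90 / 6 = 0.9833%
Population std dev = √[6.1883 / 6] = 1.0156%
Sharpe = (r̄ − rf) / σ = (0.9833 − 0.13) / 1.0156 = 0.8533 / 1.0156 = 0.8402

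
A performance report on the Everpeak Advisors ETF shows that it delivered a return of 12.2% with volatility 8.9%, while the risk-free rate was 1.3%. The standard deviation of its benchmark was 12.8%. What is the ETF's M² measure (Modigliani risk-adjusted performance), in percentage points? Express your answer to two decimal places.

16.98

Sharpe = (Rp − Rf) / σp = (12.2% − 1.3%) / 8.9% = 1.2247
M² = Rf + Sharpe × σm = 1.3% + 1.2247 × 12.8% = 16.9762%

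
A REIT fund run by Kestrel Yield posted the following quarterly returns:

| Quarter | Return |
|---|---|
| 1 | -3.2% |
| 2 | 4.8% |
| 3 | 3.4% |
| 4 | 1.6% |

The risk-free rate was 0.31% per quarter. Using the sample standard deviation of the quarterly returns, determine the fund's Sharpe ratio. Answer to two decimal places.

μ = (-3.2 + 4.8 + 3.4 + 1.6) / 4 = 6.60 / 4 = 1.6500%
Sample σ = √[Σ(r − μ)² / 3] = √[36.5100 / 3] = √12.1700 = 3.4886%
Sharpe = (μ − rf) / σ = (1.6500 − 0.31) / 3.4886 = 1.3400 / 3.4886 = 0.3841

0.38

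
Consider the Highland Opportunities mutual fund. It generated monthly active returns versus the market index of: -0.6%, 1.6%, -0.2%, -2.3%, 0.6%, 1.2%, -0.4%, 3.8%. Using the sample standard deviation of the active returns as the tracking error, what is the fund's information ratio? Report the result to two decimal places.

0.26

Mean return μ = 3.70 / 8 = 0.4625%
Sample std dev = √[22.9388 / 7] = 1.8102%
IR = μ / tracking error = 0.4625 / 1.8102 = 0.2555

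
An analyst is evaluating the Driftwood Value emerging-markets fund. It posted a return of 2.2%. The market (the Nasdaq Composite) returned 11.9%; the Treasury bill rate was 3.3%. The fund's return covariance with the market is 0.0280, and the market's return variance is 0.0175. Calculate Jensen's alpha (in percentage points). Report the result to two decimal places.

-14.86

β = Cov / Var = 0.0280 / 0.0175 = 1.6000
E[R] = Rf + β(Rm − Rf) = 3.3% + 1.6000 × (11.9% − 3.3%) = 17.0600%
α = Rp − E[R] = 2.2% − 17.0600% = -14.8600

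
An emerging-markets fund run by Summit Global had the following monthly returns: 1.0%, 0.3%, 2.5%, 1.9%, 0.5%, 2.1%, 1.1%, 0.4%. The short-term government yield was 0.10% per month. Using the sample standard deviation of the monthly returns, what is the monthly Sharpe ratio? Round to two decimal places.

r̄ = (1 + 0.3 + 2.5 + 1.9 + 0.5 + 2.1 + 1.1 + 0.4) / 8 = 1.2250%
Sample std dev = √[4.9750 / 7] = 0.8430%
Sharpe = (r̄ − rf) / σ = (1.2250 − 0.1) / 0.8430 = 1.1250 / 0.8430 = 1.3345

1.33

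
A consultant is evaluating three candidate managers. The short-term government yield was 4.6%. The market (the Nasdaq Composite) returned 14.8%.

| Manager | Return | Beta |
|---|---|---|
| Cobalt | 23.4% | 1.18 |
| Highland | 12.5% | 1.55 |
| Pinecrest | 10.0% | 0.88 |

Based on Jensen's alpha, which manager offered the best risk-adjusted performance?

Cobalt: α = 23.4% − [4.6% + 1.18 × (14.8% − 4.6%)] = 6.764
Highland: α = 12.5% − [4.6% + 1.55 × (14.8% − 4.6%)] = -7.910
Pinecrest: α = 10.0% − [4.6% + 0.88 × (14.8% − 4.6%)] = -3.576
Highest: Cobalt (6.764).

Cobalt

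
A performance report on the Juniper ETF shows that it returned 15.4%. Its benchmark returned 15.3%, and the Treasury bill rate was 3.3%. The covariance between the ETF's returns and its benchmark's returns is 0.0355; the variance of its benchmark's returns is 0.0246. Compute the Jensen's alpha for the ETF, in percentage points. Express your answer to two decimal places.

-5.22

β = Cov / Var = 0.0355 / 0.0246 = 1.4431
E[R] = Rf + β(Rm − Rf) = 3.3% + 1.4431 × (15.3% − 3.3%) = 20.6172%
α = Rp − E[R] = 15.4% − 20.6172% = -5.2172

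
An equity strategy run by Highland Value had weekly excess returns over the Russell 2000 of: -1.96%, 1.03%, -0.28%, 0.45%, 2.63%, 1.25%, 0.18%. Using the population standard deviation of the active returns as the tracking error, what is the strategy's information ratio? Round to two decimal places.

0.36

μ = (-1.96 + 1.03 − 0.28 + 0.45 + 2.63 + 1.25 + 0.18) / 7 = 0.4714%
Population std dev = √[12.1395 / 7] = 1.3169%
IR = μ / tracking error = 0.4714 / 1.3169 = 0.3580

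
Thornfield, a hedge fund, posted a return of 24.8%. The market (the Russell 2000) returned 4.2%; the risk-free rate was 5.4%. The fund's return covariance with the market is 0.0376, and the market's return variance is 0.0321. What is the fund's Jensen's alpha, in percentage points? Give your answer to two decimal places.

20.81

β = Cov / Var = 0.0376 / 0.0321 = 1.1713
E[R] = Rf + β(Rm − Rf) = 5.4% + 1.1713 × (4.2% − 5.4%) = 3.9944%
α = Rp − E[R] = 24.8% − 3.9944% = 20.8056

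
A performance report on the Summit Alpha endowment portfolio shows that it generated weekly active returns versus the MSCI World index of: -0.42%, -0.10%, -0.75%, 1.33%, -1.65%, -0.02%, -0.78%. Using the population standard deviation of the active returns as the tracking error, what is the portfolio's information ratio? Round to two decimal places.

-0.40

μ = (-0.42 − 0.1 − 0.75 + 1.33 − 1.65 − 0.02 − 0.78) / 7 = -0.3414%
Σ(r − μ)² = 5.0331; population σ = √(5.0331/7) = 0.8479%
IR = μ / tracking error = -0.3414 / 0.8479 = -0.4026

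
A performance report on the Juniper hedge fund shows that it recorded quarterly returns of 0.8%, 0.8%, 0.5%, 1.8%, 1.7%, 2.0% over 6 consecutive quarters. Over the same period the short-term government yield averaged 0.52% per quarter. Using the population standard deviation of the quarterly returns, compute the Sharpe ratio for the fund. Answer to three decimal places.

1.283

Mean return r̄ = 7.60 / 6 = 1.2667%
Population std dev = √[2.0333 / 6] = 0.5821%
Sharpe = (r̄ − rf) / σ = (1.2667 − 0.52) / 0.5821 = 0.7467 / 0.5821 = 1.2828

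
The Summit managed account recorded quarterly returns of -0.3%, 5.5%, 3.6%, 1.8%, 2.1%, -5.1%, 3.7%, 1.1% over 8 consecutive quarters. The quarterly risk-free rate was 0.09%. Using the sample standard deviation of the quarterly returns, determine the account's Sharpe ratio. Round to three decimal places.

μ = (-0.3 + 5.5 + 3.6 + 1.8 + 2.1 − 5.1 + 3.7 + 1.1) / 8 = 12.40 / 8 = 1.5500%
Σ(r − μ)² = 72.6400; sample σ = √(72.6400/7) = 3.2214%
Sharpe = (μ − rf) / σ = (1.5500 − 0.09) / 3.2214 = 1.4600 / 3.2214 = 0.4532

0.453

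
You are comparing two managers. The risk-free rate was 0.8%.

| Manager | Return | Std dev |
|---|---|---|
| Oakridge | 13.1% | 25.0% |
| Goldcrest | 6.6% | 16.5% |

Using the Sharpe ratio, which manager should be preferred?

Oakridge: Sharpe ratio = (13.1% − 0.8%) / 25.0% = 0.492
Goldcrest: Sharpe ratio = (6.6% − 0.8%) / 16.5% = 0.352
Highest: Oakridge (0.492).

Oakridge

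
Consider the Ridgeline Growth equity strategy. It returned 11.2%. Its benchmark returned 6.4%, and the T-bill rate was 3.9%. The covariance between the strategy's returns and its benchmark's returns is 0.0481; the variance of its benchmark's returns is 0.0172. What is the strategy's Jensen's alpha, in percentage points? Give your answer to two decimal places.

β = Cov / Var = 0.0481 / 0.0172 = 2.7965
E[R] = Rf + β(Rm − Rf) = 3.9% + 2.7965 × (6.4% − 3.9%) = 10.8913%
α = Rp − E[R] = 11.2% − 10.8913% = 0.3087

0.31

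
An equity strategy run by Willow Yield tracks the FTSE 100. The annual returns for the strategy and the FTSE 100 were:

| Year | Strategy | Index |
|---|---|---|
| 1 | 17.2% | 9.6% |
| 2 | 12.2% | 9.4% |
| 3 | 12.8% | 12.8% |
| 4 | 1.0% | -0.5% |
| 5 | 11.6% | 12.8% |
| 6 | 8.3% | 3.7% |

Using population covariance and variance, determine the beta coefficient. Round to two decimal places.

r̄p = 10.5167%,  r̄m = 7.9667%
Cov = Σ(rp − r̄p)(rm − r̄m) / 6 = 19.9389
Var(rm) = Σ(rm − r̄m)² / 6 = 23.5556
β = Cov / Var = 19.9389 / 23.5556 = 0.8465

0.85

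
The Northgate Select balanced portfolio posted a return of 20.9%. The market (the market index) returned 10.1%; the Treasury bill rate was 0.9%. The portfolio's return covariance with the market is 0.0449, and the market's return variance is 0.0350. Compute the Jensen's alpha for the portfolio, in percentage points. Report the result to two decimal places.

β = Cov / Var = 0.0449 / 0.0350 = 1.2829
E[R] = Rf + β(Rm − Rf) = 0.9% + 1.2829 × (10.1% − 0.9%) = 12.7027%
α = Rp − E[R] = 20.9% − 12.7027% = 8.1973

8.20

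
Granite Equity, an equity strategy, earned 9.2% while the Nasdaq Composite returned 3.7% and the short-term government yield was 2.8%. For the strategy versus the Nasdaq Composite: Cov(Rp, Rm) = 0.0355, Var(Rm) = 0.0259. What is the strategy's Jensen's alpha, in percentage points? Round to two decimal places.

β = Cov / Var = 0.0355 / 0.0259 = 1.3707
E[R] = Rf + β(Rm − Rf) = 2.8% + 1.3707 × (3.7% − 2.8%) = 4.0336%
α = Rp − E[R] = 9.2% − 4.0336% = 5.1664

5.17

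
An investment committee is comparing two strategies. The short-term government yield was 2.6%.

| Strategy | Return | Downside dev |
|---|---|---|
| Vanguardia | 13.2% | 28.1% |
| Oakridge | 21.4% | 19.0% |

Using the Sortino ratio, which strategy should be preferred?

Oakridge

Vanguardia: Sortino ratio = (13.2% − 2.6%) / 28.1% = 0.377
Oakridge: Sortino ratio = (21.4% − 2.6%) / 19.0% = 0.989
Highest: Oakridge (0.989).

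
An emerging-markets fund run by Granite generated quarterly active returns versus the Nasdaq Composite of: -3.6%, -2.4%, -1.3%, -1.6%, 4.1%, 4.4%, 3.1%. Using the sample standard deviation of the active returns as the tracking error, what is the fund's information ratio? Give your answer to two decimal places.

0.11

Mean return μ = 2.70 / 7 = 0.3857%
Sample std dev = √[67.7086 / 6] = 3.3593%
IR = μ / tracking error = 0.3857 / 3.3593 = 0.1148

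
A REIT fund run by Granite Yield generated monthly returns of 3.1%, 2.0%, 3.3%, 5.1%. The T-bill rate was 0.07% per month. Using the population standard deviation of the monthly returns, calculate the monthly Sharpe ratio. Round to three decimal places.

2.972

μ = (3.1 + 2 + 3.3 + 5.1) / 4 = 13.50 / 4 = 3.3750%
Σ(r − μ)² = 4.9475; population σ = √(4.9475/4) = 1.1121%
Sharpe = (μ − rf) / σ = (3.3750 − 0.07) / 1.1121 = 3.3050 / 1.1121 = 2.9719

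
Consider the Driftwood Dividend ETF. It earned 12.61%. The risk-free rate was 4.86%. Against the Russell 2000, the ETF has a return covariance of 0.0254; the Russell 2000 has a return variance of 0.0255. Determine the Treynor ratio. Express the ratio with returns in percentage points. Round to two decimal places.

7.78

β = Cov / Var = 0.0254 / 0.0255 = 0.9961
Treynor = (Rp − Rf) / β = (12.61% − 4.86%) / 0.9961 = 7.75 / 0.9961 = 7.7803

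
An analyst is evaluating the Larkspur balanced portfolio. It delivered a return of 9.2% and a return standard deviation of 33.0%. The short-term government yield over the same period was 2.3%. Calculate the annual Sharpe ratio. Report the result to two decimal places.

Sharpe = (Rp − Rf) / σp = (9.2% − 2.3%) / 33.0% = 6.90% / 33.0% = 0.2091

0.21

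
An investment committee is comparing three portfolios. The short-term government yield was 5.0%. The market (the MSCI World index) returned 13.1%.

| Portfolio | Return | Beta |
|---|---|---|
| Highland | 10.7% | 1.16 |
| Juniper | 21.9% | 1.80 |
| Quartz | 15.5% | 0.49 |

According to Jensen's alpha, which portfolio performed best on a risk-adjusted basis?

Highland: α = 10.7% − [5.0% + 1.16 × (13.1% − 5.0%)] = -3.696
Juniper: α = 21.9% − [5.0% + 1.80 × (13.1% − 5.0%)] = 2.320
Quartz: α = 15.5% − [5.0% + 0.49 × (13.1% − 5.0%)] = 6.531
Highest: Quartz (6.531).

Quartz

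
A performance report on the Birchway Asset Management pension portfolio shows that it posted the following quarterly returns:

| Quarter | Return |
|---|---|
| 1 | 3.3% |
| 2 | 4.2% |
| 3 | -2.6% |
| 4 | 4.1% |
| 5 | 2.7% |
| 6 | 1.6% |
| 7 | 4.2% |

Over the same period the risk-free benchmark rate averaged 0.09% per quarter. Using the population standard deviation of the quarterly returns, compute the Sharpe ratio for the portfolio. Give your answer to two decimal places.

μ = (3.3 + 4.2 − 2.6 + 4.1 + 2.7 + 1.6 + 4.2) / 7 = 2.5000%
Σ(r − μ)² = (3.3 − 2.5000)² + (4.2 − 2.5000)² + … = 35.8400
population σ = √(35.8400 / 7) = √5.1200 = 2.2627%
Sharpe = (μ − rf) / σ = (2.5000 − 0.09) / 2.2627 = 2.4100 / 2.2627 = 1.0651

1.07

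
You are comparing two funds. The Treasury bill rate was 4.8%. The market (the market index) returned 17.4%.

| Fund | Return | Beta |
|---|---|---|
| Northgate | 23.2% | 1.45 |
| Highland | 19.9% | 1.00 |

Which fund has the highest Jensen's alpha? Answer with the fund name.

Highland

Northgate: α = 23.2% − [4.8% + 1.45 × (17.4% − 4.8%)] = 0.130
Highland: α = 19.9% − [4.8% + 1.00 × (17.4% − 4.8%)] = 2.500
Highest: Highland (2.500).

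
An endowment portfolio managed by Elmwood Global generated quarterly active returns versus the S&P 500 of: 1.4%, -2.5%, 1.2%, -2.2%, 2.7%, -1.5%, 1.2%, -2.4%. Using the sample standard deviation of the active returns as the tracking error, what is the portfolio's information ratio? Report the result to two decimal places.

-0.13

r̄ = (1.4 − 2.5 + 1.2 − 2.2 + 2.7 − 1.5 + 1.2 − 2.4) / 8 = -2.10 / 8 = -0.2625%
Σ(r − r̄)² = 30.6788; sample σ = √(30.6788/7) = 2.0935%
IR = r̄ / tracking error = -0.2625 / 2.0935 = -0.1254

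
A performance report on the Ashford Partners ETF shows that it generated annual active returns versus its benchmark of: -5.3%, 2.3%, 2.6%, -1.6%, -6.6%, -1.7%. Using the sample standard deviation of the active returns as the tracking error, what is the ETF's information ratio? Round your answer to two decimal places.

-0.45

Mean return μ = -10.30 / 6 = -1.7167%
Σ(r − μ)² = (-5.3 − (-1.7167))² + (2.3 − (-1.7167))² + … = 71.4683
σ = √[71.4683 / 5] = 3.7807%
IR = μ / tracking error = -1.7167 / 3.7807 = -0.4541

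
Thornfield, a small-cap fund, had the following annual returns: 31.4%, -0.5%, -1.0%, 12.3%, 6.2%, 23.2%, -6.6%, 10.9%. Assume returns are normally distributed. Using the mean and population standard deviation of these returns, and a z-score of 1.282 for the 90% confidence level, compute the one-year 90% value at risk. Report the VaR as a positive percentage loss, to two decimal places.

5.93

r̄ = (31.4 − 0.5 − 1 + 12.3 + 6.2 + 23.2 − 6.6 + 10.9) / 8 = 75.90 / 8 = 9.4875%
Population σ = √[Σ(r − r̄)² / 8] = √[1157.4488 / 8] = √144.6811 = 12.0283%
VaR = −(r̄ − z·σ) = −(9.4875 − 1.282 × 12.0283) = −(-5.9328) = 5.9328%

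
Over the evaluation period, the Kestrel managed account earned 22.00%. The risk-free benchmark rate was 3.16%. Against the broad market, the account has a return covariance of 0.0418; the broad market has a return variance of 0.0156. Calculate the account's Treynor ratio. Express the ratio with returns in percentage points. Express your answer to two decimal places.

β = Cov / Var = 0.0418 / 0.0156 = 2.6795
Treynor = (Rp − Rf) / β = (22.00% − 3.16%) / 2.6795 = 18.84 / 2.6795 = 7.0312

7.03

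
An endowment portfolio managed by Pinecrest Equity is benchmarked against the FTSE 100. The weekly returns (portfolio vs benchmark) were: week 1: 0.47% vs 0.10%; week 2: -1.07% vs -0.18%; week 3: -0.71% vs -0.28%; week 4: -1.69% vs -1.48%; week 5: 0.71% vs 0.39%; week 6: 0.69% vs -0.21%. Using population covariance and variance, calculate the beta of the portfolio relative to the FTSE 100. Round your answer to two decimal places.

1.28

r̄p = -0.2667%,  r̄m = -0.2767%
Cov = Σ(rp − r̄p)(rm − r̄m) / 6 = 0.4382
Var(rm) = Σ(rm − r̄m)² / 6 = 0.3414
β = Cov / Var = 0.4382 / 0.3414 = 1.2835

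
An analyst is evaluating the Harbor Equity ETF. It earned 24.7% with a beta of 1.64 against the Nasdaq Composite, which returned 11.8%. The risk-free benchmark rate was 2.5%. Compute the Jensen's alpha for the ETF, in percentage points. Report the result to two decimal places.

CAPM expected return = Rf + β(Rm − Rf) = 2.5% + 1.64 × (11.8% − 2.5%) = 2.5 + 1.64 × 9.30 = 17.7520%
Jensen's α = Rp − E[R] = 24.7% − 17.7520% = 6.9480

6.95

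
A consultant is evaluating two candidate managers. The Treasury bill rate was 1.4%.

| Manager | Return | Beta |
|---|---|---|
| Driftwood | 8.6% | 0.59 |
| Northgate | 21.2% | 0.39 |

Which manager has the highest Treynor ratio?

Driftwood: Treynor = (8.6% − 1.4%) / 0.59 = 12.203
Northgate: Treynor = (21.2% − 1.4%) / 0.39 = 50.769
Highest: Northgate (50.769).

Northgate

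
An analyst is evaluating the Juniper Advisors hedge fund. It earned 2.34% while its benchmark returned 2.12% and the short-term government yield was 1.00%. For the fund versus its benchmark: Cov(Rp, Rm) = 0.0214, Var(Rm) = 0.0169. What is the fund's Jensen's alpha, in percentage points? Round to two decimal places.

β = Cov / Var = 0.0214 / 0.0169 = 1.2663
E[R] = Rf + β(Rm − Rf) = 1.00% + 1.2663 × (2.12% − 1.00%) = 2.4183%
α = Rp − E[R] = 2.34% − 2.4183% = -0.0783

-0.08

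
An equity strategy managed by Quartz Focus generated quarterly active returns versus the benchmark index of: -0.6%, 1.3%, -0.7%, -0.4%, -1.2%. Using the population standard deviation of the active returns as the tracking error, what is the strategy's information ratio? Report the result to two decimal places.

-0.38

r̄ = (-0.6 + 1.3 − 0.7 − 0.4 − 1.2) / 5 = -1.60 / 5 = -0.3200%
Σ(r − r̄)² = (-0.6 − (-0.3200))² + (1.3 − (-0.3200))² + (-0.7 − (-0.3200))² + … = 3.6280
σ = √[3.6280 / 5] = 0.8518%
IR = r̄ / tracking error = -0.3200 / 0.8518 = -0.3757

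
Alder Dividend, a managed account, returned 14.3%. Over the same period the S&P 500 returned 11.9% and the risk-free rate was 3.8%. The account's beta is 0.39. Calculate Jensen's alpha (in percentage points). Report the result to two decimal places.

CAPM expected return = Rf + β(Rm − Rf) = 3.8% + 0.39 × (11.9% − 3.8%) = 3.8 + 0.39 × 8.10 = 6.9590%
Jensen's α = Rp − E[R] = 14.3% − 6.9590% = 7.3410

7.34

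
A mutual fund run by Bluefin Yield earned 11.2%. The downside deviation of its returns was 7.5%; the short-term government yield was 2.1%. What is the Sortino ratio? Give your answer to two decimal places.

Sortino = (Rp − Rf) / σd = (11.2% − 2.1%) / 7.5% = 9.10% / 7.5% = 1.2133

1.21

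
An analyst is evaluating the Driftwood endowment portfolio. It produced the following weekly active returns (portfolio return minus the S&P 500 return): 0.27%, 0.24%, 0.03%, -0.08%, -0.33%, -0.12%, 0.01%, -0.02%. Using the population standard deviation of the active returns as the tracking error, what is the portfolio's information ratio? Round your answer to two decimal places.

r̄ = (0.27 + 0.24 + 0.03 − 0.08 − 0.33 − 0.12 + 0.01 − 0.02) / 8 = 0.0000%
Σ(r − r̄)² = 0.2616; population σ = √(0.2616/8) = 0.1808%
IR = r̄ / tracking error = 0.0000 / 0.1808 = 0.0000

0.00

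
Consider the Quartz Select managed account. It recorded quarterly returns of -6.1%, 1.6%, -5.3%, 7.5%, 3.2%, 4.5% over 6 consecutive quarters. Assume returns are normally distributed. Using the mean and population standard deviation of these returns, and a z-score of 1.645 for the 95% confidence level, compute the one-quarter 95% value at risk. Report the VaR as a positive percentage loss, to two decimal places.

r̄ = (-6.1 + 1.6 − 5.3 + 7.5 + 3.2 + 4.5) / 6 = 5.40 / 6 = 0.9000%
Σ(r − r̄)² = (-6.1 − 0.9000)² + (1.6 − 0.9000)² + … = 149.7400
population σ = √(149.7400 / 6) = √24.9567 = 4.9957%
VaR = −(r̄ − z·σ) = −(0.9000 − 1.645 × 4.9957) = −(-7.3179) = 7.3179%

7.32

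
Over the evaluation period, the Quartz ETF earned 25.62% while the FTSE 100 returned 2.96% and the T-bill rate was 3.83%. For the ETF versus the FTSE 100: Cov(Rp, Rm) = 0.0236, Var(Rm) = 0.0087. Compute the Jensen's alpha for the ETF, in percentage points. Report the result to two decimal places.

24.15

β = Cov / Var = 0.0236 / 0.0087 = 2.7126
E[R] = Rf + β(Rm − Rf) = 3.83% + 2.7126 × (2.96% − 3.83%) = 1.4700%
α = Rp − E[R] = 25.62% − 1.4700% = 24.1500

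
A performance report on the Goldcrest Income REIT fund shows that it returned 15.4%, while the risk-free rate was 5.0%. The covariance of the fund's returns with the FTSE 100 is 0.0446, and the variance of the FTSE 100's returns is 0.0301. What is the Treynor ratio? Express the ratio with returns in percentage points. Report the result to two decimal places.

7.02

β = Cov / Var = 0.0446 / 0.0301 = 1.4817
Treynor = (Rp − Rf) / β = (15.4% − 5.0%) / 1.4817 = 10.40 / 1.4817 = 7.0190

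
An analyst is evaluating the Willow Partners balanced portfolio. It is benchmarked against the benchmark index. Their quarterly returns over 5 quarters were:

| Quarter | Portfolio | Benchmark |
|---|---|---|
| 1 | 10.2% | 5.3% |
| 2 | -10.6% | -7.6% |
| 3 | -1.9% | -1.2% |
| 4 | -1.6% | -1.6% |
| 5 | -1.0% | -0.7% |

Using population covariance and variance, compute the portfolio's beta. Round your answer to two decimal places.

r̄p = -0.9800%,  r̄m = -1.1600%
Cov = Σ(rp − r̄p)(rm − r̄m) / 5 = 26.8952
Var(rm) = Σ(rm − r̄m)² / 5 = 16.7224
β = Cov / Var = 26.8952 / 16.7224 = 1.6083

1.61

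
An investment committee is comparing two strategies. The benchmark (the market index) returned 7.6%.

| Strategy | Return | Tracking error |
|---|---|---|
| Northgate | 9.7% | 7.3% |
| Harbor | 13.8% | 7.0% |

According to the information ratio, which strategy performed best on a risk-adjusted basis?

Northgate: IR = (9.7% − 7.6%) / 7.3% = 0.288
Harbor: IR = (13.8% − 7.6%) / 7.0% = 0.886
Highest: Harbor (0.886).

Harbor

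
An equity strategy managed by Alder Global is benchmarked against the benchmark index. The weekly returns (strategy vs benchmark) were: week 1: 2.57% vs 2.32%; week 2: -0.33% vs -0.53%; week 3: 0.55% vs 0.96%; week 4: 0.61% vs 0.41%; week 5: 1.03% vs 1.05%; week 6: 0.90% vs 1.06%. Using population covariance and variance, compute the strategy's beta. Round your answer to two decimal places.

0.98

r̄p = 0.8883%,  r̄m = 0.8783%
Cov = Σ(rp − r̄p)(rm − r̄m) / 6 = 0.7116
Var(rm) = Σ(rm − r̄m)² / 6 = 0.7250
β = Cov / Var = 0.7116 / 0.7250 = 0.9815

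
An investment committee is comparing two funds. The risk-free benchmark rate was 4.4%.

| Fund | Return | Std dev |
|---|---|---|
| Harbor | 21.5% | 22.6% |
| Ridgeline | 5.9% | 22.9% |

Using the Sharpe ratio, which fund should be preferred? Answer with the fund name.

Harbor

Harbor: Sharpe ratio = (21.5% − 4.4%) / 22.6% = 0.757
Ridgeline: Sharpe ratio = (5.9% − 4.4%) / 22.9% = 0.066
Highest: Harbor (0.757).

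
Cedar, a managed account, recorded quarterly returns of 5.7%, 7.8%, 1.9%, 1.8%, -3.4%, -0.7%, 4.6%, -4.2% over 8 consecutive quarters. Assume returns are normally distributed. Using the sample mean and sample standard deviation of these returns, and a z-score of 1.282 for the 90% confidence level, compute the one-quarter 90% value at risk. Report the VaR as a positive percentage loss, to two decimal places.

3.80

r̄ = (5.7 + 7.8 + 1.9 + 1.8 − 3.4 − 0.7 + 4.6 − 4.2) / 8 = 13.50 / 8 = 1.6875%
Sample std dev = √[128.2488 / 7] = 4.2803%
VaR = −(r̄ − z·σ) = −(1.6875 − 1.282 × 4.2803) = −(-3.7998) = 3.7998%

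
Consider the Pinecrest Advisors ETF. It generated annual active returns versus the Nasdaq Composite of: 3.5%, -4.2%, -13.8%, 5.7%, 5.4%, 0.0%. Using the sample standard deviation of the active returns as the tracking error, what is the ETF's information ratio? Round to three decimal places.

-0.076

r̄ = (3.5 − 4.2 − 13.8 + 5.7 + 5.4 + 0) / 6 = -0.5667%
Σ(r − r̄)² = (3.5 − (-0.5667))² + (-4.2 − (-0.5667))² + (-13.8 − (-0.5667))² + … = 280.0533
sample σ = √(280.0533 / 5) = √56.0107 = 7.4840%
IR = r̄ / tracking error = -0.5667 / 7.4840 = -0.0757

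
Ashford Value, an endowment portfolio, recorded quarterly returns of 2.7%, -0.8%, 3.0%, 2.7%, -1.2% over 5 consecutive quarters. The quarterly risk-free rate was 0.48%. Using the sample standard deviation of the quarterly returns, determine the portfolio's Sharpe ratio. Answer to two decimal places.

0.38

Mean return μ = 6.40 / 5 = 1.2800%
Sample σ = √[Σ(r − μ)² / 4] = √[17.4680 / 4] = √4.3670 = 2.0897%
Sharpe = (μ − rf) / σ = (1.2800 − 0.48) / 2.0897 = 0.8000 / 2.0897 = 0.3828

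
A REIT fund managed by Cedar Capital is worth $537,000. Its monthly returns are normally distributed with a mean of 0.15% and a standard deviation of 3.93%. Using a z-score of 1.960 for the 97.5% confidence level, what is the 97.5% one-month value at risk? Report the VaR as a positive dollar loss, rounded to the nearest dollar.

Return at the 97.5% tail: μ − z·σ = 0.15% − 1.960 × 3.93% = 0.15 − 7.7028 = -7.5528%
VaR = −(-7.5528%) × $537,000 = 7.5528% × $537,000 = $40,559

$40,559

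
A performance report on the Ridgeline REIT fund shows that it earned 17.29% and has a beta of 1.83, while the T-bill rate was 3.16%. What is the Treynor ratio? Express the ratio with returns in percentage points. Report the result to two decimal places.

Treynor = (Rp − Rf) / β = (17.29% − 3.16%) / 1.83 = 14.13 / 1.83 = 7.7213

7.72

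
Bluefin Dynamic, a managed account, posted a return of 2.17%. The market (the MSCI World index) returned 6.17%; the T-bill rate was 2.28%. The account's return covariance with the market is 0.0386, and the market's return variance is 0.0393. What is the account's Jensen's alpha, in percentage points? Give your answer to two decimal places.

-3.93

β = Cov / Var = 0.0386 / 0.0393 = 0.9822
E[R] = Rf + β(Rm − Rf) = 2.28% + 0.9822 × (6.17% − 2.28%) = 6.1008%
α = Rp − E[R] = 2.17% − 6.1008% = -3.9308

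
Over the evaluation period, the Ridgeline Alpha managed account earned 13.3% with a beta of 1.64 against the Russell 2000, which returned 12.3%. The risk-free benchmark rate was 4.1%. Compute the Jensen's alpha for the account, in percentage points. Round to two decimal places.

CAPM expected return = Rf + β(Rm − Rf) = 4.1% + 1.64 × (12.3% − 4.1%) = 4.1 + 1.64 × 8.20 = 17.5480%
Jensen's α = Rp − E[R] = 13.3% − 17.5480% = -4.2480

-4.25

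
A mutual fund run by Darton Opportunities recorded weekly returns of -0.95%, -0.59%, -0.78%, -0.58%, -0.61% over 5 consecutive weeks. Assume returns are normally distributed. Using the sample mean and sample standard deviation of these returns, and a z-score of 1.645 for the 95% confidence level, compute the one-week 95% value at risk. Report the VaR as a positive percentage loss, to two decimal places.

r̄ = (-0.95 − 0.59 − 0.78 − 0.58 − 0.61) / 5 = -0.7020%
Sample σ = √[Σ(r − r̄)² / 4] = √[0.1035 / 4] = √0.0259 = 0.1609%
VaR = −(r̄ − z·σ) = −(-0.7020 − 1.645 × 0.1609) = −(-0.9667) = 0.9667%

0.97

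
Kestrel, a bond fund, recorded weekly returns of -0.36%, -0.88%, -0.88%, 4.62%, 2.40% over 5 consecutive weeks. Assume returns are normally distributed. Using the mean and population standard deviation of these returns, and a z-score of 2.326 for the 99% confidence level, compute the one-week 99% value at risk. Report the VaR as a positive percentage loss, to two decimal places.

4.11

Mean return μ = 4.900 / 5 = 0.9800%
Σ(r − μ)² = (-0.36 − 0.9800)² + (-0.88 − 0.9800)² + (-0.88 − 0.9800)² + … = 23.9808
σ = √[23.9808 / 5] = 2.1900%
VaR = −(μ − z·σ) = −(0.9800 − 2.326 × 2.1900) = −(-4.1139) = 4.1139%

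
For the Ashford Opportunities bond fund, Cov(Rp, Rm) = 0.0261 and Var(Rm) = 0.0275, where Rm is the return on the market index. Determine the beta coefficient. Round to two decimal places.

β = Cov(Rp, Rm) / Var(Rm) = 0.0261 / 0.0275 = 0.9491

0.95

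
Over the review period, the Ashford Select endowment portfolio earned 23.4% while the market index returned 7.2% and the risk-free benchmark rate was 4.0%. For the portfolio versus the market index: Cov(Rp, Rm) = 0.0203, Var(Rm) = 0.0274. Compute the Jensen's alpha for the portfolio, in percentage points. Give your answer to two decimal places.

β = Cov / Var = 0.0203 / 0.0274 = 0.7409
E[R] = Rf + β(Rm − Rf) = 4.0% + 0.7409 × (7.2% − 4.0%) = 6.3709%
α = Rp − E[R] = 23.4% − 6.3709% = 17.0291

17.03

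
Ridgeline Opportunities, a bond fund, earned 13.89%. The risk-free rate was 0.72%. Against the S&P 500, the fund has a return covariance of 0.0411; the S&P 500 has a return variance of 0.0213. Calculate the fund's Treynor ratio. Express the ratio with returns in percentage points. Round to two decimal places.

6.83

β = Cov / Var = 0.0411 / 0.0213 = 1.9296
Treynor = (Rp − Rf) / β = (13.89% − 0.72%) / 1.9296 = 13.17 / 1.9296 = 6.8252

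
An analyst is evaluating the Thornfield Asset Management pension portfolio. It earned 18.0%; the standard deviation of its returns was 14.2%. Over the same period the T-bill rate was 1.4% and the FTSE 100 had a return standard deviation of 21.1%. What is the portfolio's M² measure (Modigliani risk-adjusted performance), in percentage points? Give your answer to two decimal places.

26.07

Sharpe = (Rp − Rf) / σp = (18.0% − 1.4%) / 14.2% = 1.1690
M² = Rf + Sharpe × σm = 1.4% + 1.1690 × 21.1% = 26.0659%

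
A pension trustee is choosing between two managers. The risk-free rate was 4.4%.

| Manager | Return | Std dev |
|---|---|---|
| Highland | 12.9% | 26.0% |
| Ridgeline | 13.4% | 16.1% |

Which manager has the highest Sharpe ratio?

Highland: Sharpe ratio = (12.9% − 4.4%) / 26.0% = 0.327
Ridgeline: Sharpe ratio = (13.4% − 4.4%) / 16.1% = 0.559
Highest: Ridgeline (0.559).

Ridgeline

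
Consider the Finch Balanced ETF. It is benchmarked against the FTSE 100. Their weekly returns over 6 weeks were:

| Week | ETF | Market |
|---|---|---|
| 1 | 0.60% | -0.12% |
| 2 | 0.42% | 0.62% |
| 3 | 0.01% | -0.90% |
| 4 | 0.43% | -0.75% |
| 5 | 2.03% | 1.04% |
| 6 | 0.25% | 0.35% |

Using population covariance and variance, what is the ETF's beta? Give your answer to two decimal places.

0.64

r̄p = 0.6233%,  r̄m = 0.0400%
Cov = Σ(rp − r̄p)(rm − r̄m) / 6 = 0.3177
Var(rm) = Σ(rm − r̄m)² / 6 = 0.4943
β = Cov / Var = 0.3177 / 0.4943 = 0.6427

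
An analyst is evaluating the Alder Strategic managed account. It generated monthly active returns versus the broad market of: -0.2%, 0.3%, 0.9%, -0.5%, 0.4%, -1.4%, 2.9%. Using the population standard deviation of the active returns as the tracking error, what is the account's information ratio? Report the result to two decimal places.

0.27

μ = (-0.2 + 0.3 + 0.9 − 0.5 + 0.4 − 1.4 + 2.9) / 7 = 2.40 / 7 = 0.3429%
Σ(r − μ)² = (-0.2 − 0.3429)² + (0.3 − 0.3429)² + … = 10.8971
σ = √[10.8971 / 7] = 1.2477%
IR = μ / tracking error = 0.3429 / 1.2477 = 0.2748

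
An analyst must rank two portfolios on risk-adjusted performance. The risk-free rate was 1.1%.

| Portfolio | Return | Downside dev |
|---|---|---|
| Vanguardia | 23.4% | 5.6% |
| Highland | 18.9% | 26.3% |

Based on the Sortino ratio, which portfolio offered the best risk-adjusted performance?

Vanguardia

Vanguardia: Sortino ratio = (23.4% − 1.1%) / 5.6% = 3.982
Highland: Sortino ratio = (18.9% − 1.1%) / 26.3% = 0.677
Highest: Vanguardia (3.982).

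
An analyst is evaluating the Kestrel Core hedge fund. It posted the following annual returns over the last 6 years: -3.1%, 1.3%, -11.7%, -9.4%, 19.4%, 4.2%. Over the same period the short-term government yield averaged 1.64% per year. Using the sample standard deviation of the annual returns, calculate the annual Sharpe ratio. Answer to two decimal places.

μ = (-3.1 + 1.3 − 11.7 − 9.4 + 19.4 + 4.2) / 6 = 0.70 / 6 = 0.1167%
Sample σ = √[Σ(r − μ)² / 5] = √[630.4683 / 5] = √126.0937 = 11.2291%
Sharpe = (μ − rf) / σ = (0.1167 − 1.64) / 11.2291 = -1.5233 / 11.2291 = -0.1357

-0.14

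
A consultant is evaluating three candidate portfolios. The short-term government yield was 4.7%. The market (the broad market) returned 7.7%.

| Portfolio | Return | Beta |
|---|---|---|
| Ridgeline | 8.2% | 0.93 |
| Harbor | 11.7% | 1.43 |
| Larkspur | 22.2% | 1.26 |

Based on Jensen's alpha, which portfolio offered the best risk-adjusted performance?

Larkspur

Ridgeline: α = 8.2% − [4.7% + 0.93 × (7.7% − 4.7%)] = 0.710
Harbor: α = 11.7% − [4.7% + 1.43 × (7.7% − 4.7%)] = 2.710
Larkspur: α = 22.2% − [4.7% + 1.26 × (7.7% − 4.7%)] = 13.720
Highest: Larkspur (13.720).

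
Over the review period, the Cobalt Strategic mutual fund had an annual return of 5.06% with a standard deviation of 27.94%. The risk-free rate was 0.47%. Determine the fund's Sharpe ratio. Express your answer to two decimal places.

0.16

Sharpe = (Rp − Rf) / σp = (5.06% − 0.47%) / 27.94% = 4.59% / 27.94% = 0.1643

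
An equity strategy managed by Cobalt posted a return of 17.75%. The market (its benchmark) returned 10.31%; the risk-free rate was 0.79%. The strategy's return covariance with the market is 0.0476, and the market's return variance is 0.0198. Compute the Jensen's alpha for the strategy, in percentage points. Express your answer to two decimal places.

-5.93

β = Cov / Var = 0.0476 / 0.0198 = 2.4040
E[R] = Rf + β(Rm − Rf) = 0.79% + 2.4040 × (10.31% − 0.79%) = 23.6761%
α = Rp − E[R] = 17.75% − 23.6761% = -5.9261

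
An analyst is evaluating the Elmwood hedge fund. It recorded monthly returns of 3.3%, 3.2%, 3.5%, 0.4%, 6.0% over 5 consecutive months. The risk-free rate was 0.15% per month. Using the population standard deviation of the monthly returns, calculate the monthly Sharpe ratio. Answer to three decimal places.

μ = (3.3 + 3.2 + 3.5 + 0.4 + 6) / 5 = 3.2800%
Σ(r − μ)² = (3.3 − 3.2800)² + (3.2 − 3.2800)² + (3.5 − 3.2800)² + … = 15.7480
population σ = √(15.7480 / 5) = √3.1496 = 1.7747%
Sharpe = (μ − rf) / σ = (3.2800 − 0.15) / 1.7747 = 3.1300 / 1.7747 = 1.7637

1.764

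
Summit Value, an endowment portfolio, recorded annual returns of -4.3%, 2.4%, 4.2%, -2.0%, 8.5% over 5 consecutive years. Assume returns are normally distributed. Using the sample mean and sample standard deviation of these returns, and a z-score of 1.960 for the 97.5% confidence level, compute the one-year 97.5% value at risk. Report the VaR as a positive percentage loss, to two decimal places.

8.17

μ = (-4.3 + 2.4 + 4.2 − 2 + 8.5) / 5 = 8.80 / 5 = 1.7600%
Sample std dev = √[102.6520 / 4] = 5.0659%
VaR = −(μ − z·σ) = −(1.7600 − 1.960 × 5.0659) = −(-8.1692) = 8.1692%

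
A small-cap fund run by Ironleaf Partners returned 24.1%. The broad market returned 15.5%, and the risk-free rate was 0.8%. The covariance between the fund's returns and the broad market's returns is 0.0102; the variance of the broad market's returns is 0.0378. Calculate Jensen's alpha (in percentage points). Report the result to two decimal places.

19.33

β = Cov / Var = 0.0102 / 0.0378 = 0.2698
E[R] = Rf + β(Rm − Rf) = 0.8% + 0.2698 × (15.5% − 0.8%) = 4.7661%
α = Rp − E[R] = 24.1% − 4.7661% = 19.3339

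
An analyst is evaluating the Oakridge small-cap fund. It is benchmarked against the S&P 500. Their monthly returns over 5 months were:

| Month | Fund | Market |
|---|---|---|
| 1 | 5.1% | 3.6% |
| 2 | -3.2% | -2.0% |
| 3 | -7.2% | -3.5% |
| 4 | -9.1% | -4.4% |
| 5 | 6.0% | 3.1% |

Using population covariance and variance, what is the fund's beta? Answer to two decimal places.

1.84

r̄p = -1.6800%,  r̄m = -0.6400%
Cov = Σ(rp − r̄p)(rm − r̄m) / 5 = 20.6448
Var(rm) = Σ(rm − r̄m)² / 5 = 11.2264
β = Cov / Var = 20.6448 / 11.2264 = 1.8390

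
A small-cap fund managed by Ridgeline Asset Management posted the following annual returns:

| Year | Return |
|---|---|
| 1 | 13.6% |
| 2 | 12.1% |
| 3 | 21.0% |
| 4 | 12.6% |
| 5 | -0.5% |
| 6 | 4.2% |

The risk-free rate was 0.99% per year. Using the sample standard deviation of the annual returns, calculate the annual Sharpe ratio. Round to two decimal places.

r̄ = (13.6 + 12.1 + 21 + 12.6 − 0.5 + 4.2) / 6 = 63.00 / 6 = 10.5000%
Σ(r − r̄)² = (13.6 − 10.5000)² + (12.1 − 10.5000)² + … = 287.5200
sample σ = √(287.5200 / 5) = √57.5040 = 7.5831%
Sharpe = (r̄ − rf) / σ = (10.5000 − 0.99) / 7.5831 = 9.5100 / 7.5831 = 1.2541

1.25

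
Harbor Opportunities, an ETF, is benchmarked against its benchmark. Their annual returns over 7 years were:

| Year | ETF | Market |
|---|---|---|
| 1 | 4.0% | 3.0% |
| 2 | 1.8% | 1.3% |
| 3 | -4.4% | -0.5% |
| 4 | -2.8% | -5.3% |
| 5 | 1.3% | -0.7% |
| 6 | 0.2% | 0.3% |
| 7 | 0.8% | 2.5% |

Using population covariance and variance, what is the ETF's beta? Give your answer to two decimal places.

r̄p = 0.1286%,  r̄m = 0.0857%
Cov = Σ(rp − r̄p)(rm − r̄m) / 7 = 4.6361
Var(rm) = Σ(rm − r̄m)² / 7 = 6.5441
β = Cov / Var = 4.6361 / 6.5441 = 0.7084

0.71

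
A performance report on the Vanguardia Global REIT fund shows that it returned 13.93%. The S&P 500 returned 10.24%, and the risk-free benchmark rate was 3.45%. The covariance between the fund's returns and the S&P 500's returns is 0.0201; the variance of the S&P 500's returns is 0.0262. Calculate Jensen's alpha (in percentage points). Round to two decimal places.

β = Cov / Var = 0.0201 / 0.0262 = 0.7672
E[R] = Rf + β(Rm − Rf) = 3.45% + 0.7672 × (10.24% − 3.45%) = 8.6593%
α = Rp − E[R] = 13.93% − 8.6593% = 5.2707

5.27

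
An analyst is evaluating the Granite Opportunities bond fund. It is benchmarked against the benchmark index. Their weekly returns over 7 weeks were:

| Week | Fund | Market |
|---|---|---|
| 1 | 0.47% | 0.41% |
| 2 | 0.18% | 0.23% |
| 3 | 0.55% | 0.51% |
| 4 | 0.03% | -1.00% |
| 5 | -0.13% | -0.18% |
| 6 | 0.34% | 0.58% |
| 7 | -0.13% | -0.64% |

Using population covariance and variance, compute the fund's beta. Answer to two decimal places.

0.36

r̄p = 0.1871%,  r̄m = -0.0129%
Cov = Σ(rp − r̄p)(rm − r̄m) / 7 = 0.1150
Var(rm) = Σ(rm − r̄m)² / 7 = 0.3226
β = Cov / Var = 0.1150 / 0.3226 = 0.3565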